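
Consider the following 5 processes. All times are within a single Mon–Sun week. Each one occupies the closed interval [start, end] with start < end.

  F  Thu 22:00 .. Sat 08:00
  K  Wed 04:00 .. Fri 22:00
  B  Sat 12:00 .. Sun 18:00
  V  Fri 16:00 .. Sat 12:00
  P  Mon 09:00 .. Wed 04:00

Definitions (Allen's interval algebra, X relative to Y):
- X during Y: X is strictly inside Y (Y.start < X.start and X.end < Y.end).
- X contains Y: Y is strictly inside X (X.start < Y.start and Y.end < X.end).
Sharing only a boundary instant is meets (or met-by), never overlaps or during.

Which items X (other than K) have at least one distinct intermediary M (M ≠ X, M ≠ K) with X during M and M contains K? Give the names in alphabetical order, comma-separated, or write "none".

none

Target K = [Wed 04:00, Fri 22:00].
Intermediaries M with M contains K: none.
Union: none.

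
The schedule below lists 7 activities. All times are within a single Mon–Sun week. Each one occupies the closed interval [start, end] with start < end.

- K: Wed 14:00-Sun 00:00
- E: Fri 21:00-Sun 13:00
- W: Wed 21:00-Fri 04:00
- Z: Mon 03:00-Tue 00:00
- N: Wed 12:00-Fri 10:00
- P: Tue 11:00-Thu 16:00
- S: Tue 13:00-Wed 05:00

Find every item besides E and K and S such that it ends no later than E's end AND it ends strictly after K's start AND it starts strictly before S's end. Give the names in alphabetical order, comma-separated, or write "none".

P

Conditions: its end is no later than E's end (X.end <= Sun 13:00) AND its end is strictly after K's start (X.end > Wed 14:00) AND its start is strictly before S's end (X.start < Wed 05:00).
N: end Fri 10:00 <= Sun 13:00? ✓; end Fri 10:00 > Wed 14:00? ✓; start Wed 12:00 < Wed 05:00? ✗ → no.
P: end Thu 16:00 <= Sun 13:00? ✓; end Thu 16:00 > Wed 14:00? ✓; start Tue 11:00 < Wed 05:00? ✓ → yes.
W: end Fri 04:00 <= Sun 13:00? ✓; end Fri 04:00 > Wed 14:00? ✓; start Wed 21:00 < Wed 05:00? ✗ → no.
Z: end Tue 00:00 <= Sun 13:00? ✓; end Tue 00:00 > Wed 14:00? ✗; start Mon 03:00 < Wed 05:00? ✓ → no.
Result: P.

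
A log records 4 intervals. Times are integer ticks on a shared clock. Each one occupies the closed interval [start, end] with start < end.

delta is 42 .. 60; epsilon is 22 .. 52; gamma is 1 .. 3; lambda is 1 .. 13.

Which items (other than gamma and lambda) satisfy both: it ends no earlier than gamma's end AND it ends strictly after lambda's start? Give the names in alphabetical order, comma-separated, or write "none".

delta, epsilon

Conditions: its end is no earlier than gamma's end (X.end >= 3) AND its end is strictly after lambda's start (X.end > 1).
delta: end 60 >= 3? ✓; end 60 > 1? ✓ → yes.
epsilon: end 52 >= 3? ✓; end 52 > 1? ✓ → yes.
Result: delta, epsilon.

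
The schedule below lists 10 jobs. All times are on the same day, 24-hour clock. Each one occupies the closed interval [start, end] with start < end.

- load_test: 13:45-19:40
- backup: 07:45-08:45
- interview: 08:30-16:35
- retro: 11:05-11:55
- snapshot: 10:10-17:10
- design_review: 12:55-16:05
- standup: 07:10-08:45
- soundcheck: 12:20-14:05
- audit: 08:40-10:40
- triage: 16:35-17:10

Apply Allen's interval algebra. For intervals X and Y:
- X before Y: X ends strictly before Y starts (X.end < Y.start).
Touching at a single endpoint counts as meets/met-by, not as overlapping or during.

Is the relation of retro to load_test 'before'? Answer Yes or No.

Yes

retro = [11:05, 11:55], load_test = [13:45, 19:40].
Actual relation of retro to load_test: before.
Asked whether 'before' holds → Yes.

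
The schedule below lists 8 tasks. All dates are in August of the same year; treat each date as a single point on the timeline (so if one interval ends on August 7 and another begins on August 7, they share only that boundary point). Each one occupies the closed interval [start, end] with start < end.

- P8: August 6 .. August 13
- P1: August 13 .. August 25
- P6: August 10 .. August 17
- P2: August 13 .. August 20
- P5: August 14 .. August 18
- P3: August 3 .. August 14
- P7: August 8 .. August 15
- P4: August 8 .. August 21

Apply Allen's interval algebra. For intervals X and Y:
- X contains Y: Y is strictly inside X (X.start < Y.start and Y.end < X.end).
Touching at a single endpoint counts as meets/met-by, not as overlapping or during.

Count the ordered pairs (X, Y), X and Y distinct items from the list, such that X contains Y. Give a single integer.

Checking all 56 ordered pairs for relation 'contains'; matching pairs in alphabetical order:
(P1, P5): P1 contains P5 ✓
(P2, P5): P2 contains P5 ✓
(P3, P8): P3 contains P8 ✓
(P4, P2): P4 contains P2 ✓
(P4, P5): P4 contains P5 ✓
(P4, P6): P4 contains P6 ✓
Count: 6.

6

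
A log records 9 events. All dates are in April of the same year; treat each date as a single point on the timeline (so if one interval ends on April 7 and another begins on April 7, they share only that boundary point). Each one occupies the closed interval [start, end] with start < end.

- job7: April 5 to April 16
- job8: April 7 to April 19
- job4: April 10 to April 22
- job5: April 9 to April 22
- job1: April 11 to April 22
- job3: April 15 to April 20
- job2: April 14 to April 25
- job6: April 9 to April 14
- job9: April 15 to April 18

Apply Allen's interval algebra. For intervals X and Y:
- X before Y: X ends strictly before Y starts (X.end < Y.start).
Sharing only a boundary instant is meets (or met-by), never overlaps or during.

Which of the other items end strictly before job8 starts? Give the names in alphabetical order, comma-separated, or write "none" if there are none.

Target job8 = [April 7, April 19].
job1 [April 11, April 22] → overlapped-by → no.
job2 [April 14, April 25] → overlapped-by → no.
job3 [April 15, April 20] → overlapped-by → no.
job4 [April 10, April 22] → overlapped-by → no.
job5 [April 9, April 22] → overlapped-by → no.
job6 [April 9, April 14] → during → no.
job7 [April 5, April 16] → overlaps → no.
job9 [April 15, April 18] → during → no.
Result: none.

none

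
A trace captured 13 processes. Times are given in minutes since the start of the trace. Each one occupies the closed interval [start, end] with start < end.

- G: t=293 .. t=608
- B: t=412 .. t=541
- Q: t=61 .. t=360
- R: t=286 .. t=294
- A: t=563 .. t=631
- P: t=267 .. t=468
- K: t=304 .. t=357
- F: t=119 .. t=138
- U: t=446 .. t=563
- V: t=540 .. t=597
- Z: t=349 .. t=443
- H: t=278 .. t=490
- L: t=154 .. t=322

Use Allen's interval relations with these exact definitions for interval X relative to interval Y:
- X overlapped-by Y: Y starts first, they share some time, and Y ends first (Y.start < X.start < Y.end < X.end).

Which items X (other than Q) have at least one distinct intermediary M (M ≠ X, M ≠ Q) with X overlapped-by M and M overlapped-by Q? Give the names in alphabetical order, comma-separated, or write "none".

Target Q = [t=61, t=360].
Intermediaries M with M overlapped-by Q: G, H, P, Z.
Via G — items with X overlapped-by G: A.
Via H — items with X overlapped-by H: B, G, U.
Via P — items with X overlapped-by P: B, G, H, U.
Via Z — items with X overlapped-by Z: B.
Union: A, B, G, H, U.

A, B, G, H, U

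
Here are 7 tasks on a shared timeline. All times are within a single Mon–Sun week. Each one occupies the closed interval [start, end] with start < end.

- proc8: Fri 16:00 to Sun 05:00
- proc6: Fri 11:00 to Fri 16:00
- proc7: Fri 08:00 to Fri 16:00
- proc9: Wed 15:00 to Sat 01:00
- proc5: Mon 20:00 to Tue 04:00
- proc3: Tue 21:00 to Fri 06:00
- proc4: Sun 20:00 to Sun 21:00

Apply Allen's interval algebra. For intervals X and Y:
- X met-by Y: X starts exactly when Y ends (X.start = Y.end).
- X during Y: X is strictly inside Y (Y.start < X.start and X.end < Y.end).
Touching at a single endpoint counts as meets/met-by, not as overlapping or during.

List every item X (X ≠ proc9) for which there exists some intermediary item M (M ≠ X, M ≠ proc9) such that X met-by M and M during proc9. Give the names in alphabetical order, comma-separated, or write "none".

Target proc9 = [Wed 15:00, Sat 01:00].
Intermediaries M with M during proc9: proc6, proc7.
Via proc6 — items with X met-by proc6: proc8.
Via proc7 — items with X met-by proc7: proc8.
Union: proc8.

proc8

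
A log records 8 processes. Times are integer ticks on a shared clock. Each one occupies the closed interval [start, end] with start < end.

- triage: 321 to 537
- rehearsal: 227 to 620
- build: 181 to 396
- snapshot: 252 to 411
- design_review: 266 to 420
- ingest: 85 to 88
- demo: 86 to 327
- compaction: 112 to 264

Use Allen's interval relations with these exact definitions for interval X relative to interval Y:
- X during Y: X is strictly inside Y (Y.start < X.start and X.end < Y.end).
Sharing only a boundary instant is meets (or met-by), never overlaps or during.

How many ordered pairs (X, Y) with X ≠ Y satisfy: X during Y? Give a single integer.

Checking all 56 ordered pairs for relation 'during'; matching pairs in alphabetical order:
(compaction, demo): compaction during demo ✓
(design_review, rehearsal): design_review during rehearsal ✓
(snapshot, rehearsal): snapshot during rehearsal ✓
(triage, rehearsal): triage during rehearsal ✓
Count: 4.

4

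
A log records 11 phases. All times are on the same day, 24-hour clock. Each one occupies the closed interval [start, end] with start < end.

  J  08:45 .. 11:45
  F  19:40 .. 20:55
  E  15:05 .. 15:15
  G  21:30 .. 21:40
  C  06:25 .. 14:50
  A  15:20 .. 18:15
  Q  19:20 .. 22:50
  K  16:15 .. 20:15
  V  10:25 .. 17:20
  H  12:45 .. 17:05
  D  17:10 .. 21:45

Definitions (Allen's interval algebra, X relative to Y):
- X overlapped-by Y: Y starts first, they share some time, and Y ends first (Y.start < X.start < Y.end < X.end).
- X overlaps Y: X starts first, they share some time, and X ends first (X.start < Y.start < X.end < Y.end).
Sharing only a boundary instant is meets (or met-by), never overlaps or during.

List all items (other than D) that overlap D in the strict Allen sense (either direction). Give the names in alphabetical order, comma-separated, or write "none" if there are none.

Target D = [17:10, 21:45].
A [15:20, 18:15] → overlaps → yes.
C [06:25, 14:50] → before → no.
E [15:05, 15:15] → before → no.
F [19:40, 20:55] → during → no.
G [21:30, 21:40] → during → no.
H [12:45, 17:05] → before → no.
J [08:45, 11:45] → before → no.
K [16:15, 20:15] → overlaps → yes.
Q [19:20, 22:50] → overlapped-by → yes.
V [10:25, 17:20] → overlaps → yes.
Result: A, K, Q, V.

A, K, Q, V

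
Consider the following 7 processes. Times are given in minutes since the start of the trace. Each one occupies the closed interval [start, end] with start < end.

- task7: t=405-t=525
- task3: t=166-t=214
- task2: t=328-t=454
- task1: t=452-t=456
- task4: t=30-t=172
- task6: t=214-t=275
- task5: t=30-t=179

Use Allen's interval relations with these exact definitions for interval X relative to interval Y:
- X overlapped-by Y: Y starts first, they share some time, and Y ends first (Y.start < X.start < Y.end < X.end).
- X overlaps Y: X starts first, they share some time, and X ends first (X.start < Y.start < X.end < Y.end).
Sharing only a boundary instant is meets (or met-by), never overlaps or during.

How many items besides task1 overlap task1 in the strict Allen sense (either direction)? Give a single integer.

Target task1 = [t=452, t=456].
task2 [t=328, t=454] → overlaps → counts.
task3 [t=166, t=214] → before → no.
task4 [t=30, t=172] → before → no.
task5 [t=30, t=179] → before → no.
task6 [t=214, t=275] → before → no.
task7 [t=405, t=525] → contains → no.
Total: 1.

1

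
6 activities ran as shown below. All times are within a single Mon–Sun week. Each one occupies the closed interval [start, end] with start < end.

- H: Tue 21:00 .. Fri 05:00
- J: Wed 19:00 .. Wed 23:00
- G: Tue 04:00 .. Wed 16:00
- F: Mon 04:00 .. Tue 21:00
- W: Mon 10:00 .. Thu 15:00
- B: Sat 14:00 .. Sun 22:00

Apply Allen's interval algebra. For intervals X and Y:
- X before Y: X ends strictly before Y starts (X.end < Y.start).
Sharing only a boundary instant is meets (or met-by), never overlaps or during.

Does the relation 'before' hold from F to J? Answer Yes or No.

F = [Mon 04:00, Tue 21:00], J = [Wed 19:00, Wed 23:00].
Actual relation of F to J: before.
Asked whether 'before' holds → Yes.

Yes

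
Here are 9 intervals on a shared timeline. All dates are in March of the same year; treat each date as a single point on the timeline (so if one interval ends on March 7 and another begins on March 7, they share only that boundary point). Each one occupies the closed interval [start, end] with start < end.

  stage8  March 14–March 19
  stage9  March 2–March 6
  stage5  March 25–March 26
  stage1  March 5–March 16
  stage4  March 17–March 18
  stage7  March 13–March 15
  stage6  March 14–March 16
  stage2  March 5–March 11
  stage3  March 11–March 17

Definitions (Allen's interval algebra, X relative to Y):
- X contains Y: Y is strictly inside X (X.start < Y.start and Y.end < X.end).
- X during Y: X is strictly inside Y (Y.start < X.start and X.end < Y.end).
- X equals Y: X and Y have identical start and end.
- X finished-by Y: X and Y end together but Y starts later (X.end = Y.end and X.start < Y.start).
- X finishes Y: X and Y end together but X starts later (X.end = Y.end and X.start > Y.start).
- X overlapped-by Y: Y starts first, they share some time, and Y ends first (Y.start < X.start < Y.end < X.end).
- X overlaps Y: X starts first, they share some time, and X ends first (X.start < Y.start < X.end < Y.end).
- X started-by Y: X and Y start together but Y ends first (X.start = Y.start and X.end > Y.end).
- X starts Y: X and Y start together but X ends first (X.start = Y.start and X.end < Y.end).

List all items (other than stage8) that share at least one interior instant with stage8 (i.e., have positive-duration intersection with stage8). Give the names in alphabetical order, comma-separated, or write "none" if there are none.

Target stage8 = [March 14, March 19].
stage1 [March 5, March 16] → overlaps → yes.
stage2 [March 5, March 11] → before → no.
stage3 [March 11, March 17] → overlaps → yes.
stage4 [March 17, March 18] → during → yes.
stage5 [March 25, March 26] → after → no.
stage6 [March 14, March 16] → starts → yes.
stage7 [March 13, March 15] → overlaps → yes.
stage9 [March 2, March 6] → before → no.
Result: stage1, stage3, stage4, stage6, stage7.

stage1, stage3, stage4, stage6, stage7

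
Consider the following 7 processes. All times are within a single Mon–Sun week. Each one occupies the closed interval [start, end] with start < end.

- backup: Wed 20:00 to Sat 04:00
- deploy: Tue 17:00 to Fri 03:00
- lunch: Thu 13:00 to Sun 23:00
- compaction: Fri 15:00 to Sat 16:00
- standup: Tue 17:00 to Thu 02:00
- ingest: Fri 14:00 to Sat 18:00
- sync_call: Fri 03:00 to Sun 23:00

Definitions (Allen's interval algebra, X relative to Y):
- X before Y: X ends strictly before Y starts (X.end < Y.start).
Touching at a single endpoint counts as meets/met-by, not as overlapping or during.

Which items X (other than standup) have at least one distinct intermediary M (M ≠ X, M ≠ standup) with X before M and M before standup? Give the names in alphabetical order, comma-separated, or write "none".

Target standup = [Tue 17:00, Thu 02:00].
Intermediaries M with M before standup: none.
Union: none.

none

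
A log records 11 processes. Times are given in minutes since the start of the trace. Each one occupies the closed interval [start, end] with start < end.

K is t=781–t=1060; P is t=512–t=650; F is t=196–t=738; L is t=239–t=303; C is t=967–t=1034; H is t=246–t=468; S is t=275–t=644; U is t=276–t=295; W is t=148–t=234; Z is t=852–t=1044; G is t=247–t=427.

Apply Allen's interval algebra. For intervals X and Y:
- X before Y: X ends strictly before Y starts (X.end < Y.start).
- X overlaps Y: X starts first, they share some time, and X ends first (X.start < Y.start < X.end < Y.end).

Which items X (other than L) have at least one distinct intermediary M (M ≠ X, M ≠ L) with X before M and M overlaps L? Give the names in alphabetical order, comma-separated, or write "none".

Target L = [t=239, t=303].
Intermediaries M with M overlaps L: none.
Union: none.

none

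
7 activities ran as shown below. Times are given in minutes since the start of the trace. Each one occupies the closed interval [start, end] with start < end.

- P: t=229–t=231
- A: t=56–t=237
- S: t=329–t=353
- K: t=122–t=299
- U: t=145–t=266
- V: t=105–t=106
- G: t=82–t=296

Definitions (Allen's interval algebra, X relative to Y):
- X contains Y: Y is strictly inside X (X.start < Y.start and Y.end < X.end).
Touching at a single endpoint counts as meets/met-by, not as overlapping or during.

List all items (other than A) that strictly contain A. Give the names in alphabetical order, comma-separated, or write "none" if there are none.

none

Target A = [t=56, t=237].
G [t=82, t=296] → overlapped-by → no.
K [t=122, t=299] → overlapped-by → no.
P [t=229, t=231] → during → no.
S [t=329, t=353] → after → no.
U [t=145, t=266] → overlapped-by → no.
V [t=105, t=106] → during → no.
Result: none.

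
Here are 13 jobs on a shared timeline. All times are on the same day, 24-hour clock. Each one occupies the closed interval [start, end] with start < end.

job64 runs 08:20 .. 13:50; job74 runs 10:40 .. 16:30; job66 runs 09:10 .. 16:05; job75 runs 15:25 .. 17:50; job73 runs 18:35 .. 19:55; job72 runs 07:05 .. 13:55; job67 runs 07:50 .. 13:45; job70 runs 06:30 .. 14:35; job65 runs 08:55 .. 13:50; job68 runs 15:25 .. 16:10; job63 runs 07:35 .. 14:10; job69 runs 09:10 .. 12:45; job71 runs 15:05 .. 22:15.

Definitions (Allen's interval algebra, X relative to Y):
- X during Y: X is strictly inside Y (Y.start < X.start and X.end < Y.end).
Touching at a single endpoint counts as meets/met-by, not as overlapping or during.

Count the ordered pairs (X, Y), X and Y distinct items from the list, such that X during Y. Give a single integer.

21

Checking all 156 ordered pairs for relation 'during'; matching pairs in alphabetical order:
(job63, job70): job63 during job70 ✓
(job64, job63): job64 during job63 ✓
(job64, job70): job64 during job70 ✓
(job64, job72): job64 during job72 ✓
(job65, job63): job65 during job63 ✓
(job65, job70): job65 during job70 ✓
(job65, job72): job65 during job72 ✓
(job67, job63): job67 during job63 ✓
(job67, job70): job67 during job70 ✓
(job67, job72): job67 during job72 ✓
(job68, job71): job68 during job71 ✓
(job68, job74): job68 during job74 ✓
(job69, job63): job69 during job63 ✓
(job69, job64): job69 during job64 ✓
(job69, job65): job69 during job65 ✓
(job69, job67): job69 during job67 ✓
(job69, job70): job69 during job70 ✓
(job69, job72): job69 during job72 ✓
(job72, job70): job72 during job70 ✓
(job73, job71): job73 during job71 ✓
(job75, job71): job75 during job71 ✓
Count: 21.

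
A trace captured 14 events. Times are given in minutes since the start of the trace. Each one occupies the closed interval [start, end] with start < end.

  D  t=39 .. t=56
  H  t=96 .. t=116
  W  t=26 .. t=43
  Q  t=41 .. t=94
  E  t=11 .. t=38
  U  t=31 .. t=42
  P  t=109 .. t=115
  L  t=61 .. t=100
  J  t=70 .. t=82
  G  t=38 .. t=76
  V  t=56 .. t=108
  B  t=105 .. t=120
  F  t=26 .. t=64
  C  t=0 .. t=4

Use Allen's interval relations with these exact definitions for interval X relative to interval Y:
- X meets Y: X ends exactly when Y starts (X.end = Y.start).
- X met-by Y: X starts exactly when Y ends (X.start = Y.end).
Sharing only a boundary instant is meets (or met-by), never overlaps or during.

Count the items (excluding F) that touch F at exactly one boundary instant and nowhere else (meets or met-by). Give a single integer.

Target F = [t=26, t=64].
B [t=105, t=120] → after → no.
C [t=0, t=4] → before → no.
D [t=39, t=56] → during → no.
E [t=11, t=38] → overlaps → no.
G [t=38, t=76] → overlapped-by → no.
H [t=96, t=116] → after → no.
J [t=70, t=82] → after → no.
L [t=61, t=100] → overlapped-by → no.
P [t=109, t=115] → after → no.
Q [t=41, t=94] → overlapped-by → no.
U [t=31, t=42] → during → no.
V [t=56, t=108] → overlapped-by → no.
W [t=26, t=43] → starts → no.
Total: 0.

0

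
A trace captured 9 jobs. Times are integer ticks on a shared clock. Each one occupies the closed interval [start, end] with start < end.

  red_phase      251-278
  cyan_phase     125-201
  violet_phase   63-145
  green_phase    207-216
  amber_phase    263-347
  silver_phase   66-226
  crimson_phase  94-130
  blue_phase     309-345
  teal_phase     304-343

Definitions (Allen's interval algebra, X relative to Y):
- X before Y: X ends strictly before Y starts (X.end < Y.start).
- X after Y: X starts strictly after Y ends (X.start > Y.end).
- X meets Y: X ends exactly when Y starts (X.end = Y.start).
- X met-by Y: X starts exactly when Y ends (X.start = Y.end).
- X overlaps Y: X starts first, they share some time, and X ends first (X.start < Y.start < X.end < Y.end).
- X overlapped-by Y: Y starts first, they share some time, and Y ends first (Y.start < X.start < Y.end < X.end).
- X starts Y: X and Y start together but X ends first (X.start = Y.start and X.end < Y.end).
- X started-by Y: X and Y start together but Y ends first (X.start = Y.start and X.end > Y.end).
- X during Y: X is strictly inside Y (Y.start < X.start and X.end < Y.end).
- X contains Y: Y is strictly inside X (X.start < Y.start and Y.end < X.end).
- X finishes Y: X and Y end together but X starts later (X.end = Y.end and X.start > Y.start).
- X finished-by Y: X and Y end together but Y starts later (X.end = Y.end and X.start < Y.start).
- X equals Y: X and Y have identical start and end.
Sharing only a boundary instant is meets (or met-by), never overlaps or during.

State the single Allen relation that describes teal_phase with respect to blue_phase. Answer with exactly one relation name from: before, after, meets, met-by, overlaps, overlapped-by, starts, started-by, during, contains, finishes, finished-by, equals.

overlaps

teal_phase = [304, 343]; blue_phase = [309, 345].
Compare endpoints: teal_phase.start < blue_phase.start, teal_phase.start < blue_phase.end, teal_phase.end > blue_phase.start, teal_phase.end < blue_phase.end.
That pattern is 'overlaps'.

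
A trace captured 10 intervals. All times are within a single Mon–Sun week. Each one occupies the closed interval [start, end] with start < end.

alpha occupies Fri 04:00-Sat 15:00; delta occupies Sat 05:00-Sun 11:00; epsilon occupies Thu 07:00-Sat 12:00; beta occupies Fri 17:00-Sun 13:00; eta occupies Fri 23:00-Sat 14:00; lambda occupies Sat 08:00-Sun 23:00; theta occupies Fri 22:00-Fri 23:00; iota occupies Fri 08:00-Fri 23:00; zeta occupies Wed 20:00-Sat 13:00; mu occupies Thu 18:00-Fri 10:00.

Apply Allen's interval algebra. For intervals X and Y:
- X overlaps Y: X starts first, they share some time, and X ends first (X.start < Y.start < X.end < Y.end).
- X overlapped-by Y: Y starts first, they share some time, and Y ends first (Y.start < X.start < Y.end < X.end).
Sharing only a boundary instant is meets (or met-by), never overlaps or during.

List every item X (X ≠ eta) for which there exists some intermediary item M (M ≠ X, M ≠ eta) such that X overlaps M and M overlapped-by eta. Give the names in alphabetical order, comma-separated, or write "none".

alpha, beta, delta, epsilon, zeta

Target eta = [Fri 23:00, Sat 14:00].
Intermediaries M with M overlapped-by eta: delta, lambda.
Via delta — items with X overlaps delta: alpha, epsilon, zeta.
Via lambda — items with X overlaps lambda: alpha, beta, delta, epsilon, zeta.
Union: alpha, beta, delta, epsilon, zeta.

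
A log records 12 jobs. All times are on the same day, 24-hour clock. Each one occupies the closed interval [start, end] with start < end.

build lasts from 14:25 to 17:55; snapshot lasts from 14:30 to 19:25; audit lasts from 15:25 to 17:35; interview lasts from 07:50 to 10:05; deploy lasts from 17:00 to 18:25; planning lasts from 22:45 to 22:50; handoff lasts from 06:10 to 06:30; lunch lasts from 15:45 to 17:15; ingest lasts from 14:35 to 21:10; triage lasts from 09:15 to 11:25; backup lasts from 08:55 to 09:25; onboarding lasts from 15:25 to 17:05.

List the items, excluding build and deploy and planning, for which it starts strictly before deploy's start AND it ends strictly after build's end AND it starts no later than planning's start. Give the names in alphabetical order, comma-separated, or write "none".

ingest, snapshot

Conditions: its start is strictly before deploy's start (X.start < 17:00) AND its end is strictly after build's end (X.end > 17:55) AND its start is no later than planning's start (X.start <= 22:45).
audit: start 15:25 < 17:00? ✓; end 17:35 > 17:55? ✗; start 15:25 <= 22:45? ✓ → no.
backup: start 08:55 < 17:00? ✓; end 09:25 > 17:55? ✗; start 08:55 <= 22:45? ✓ → no.
handoff: start 06:10 < 17:00? ✓; end 06:30 > 17:55? ✗; start 06:10 <= 22:45? ✓ → no.
ingest: start 14:35 < 17:00? ✓; end 21:10 > 17:55? ✓; start 14:35 <= 22:45? ✓ → yes.
interview: start 07:50 < 17:00? ✓; end 10:05 > 17:55? ✗; start 07:50 <= 22:45? ✓ → no.
lunch: start 15:45 < 17:00? ✓; end 17:15 > 17:55? ✗; start 15:45 <= 22:45? ✓ → no.
onboarding: start 15:25 < 17:00? ✓; end 17:05 > 17:55? ✗; start 15:25 <= 22:45? ✓ → no.
snapshot: start 14:30 < 17:00? ✓; end 19:25 > 17:55? ✓; start 14:30 <= 22:45? ✓ → yes.
triage: start 09:15 < 17:00? ✓; end 11:25 > 17:55? ✗; start 09:15 <= 22:45? ✓ → no.
Result: ingest, snapshot.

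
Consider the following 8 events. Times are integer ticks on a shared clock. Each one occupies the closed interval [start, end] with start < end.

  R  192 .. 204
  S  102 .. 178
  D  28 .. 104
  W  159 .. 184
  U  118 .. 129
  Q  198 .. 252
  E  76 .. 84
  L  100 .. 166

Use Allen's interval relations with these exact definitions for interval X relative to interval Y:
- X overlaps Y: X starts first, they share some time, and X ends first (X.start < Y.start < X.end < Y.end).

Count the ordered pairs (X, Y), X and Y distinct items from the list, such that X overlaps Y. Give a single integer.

6

Checking all 56 ordered pairs for relation 'overlaps'; matching pairs in alphabetical order:
(D, L): D overlaps L ✓
(D, S): D overlaps S ✓
(L, S): L overlaps S ✓
(L, W): L overlaps W ✓
(R, Q): R overlaps Q ✓
(S, W): S overlaps W ✓
Count: 6.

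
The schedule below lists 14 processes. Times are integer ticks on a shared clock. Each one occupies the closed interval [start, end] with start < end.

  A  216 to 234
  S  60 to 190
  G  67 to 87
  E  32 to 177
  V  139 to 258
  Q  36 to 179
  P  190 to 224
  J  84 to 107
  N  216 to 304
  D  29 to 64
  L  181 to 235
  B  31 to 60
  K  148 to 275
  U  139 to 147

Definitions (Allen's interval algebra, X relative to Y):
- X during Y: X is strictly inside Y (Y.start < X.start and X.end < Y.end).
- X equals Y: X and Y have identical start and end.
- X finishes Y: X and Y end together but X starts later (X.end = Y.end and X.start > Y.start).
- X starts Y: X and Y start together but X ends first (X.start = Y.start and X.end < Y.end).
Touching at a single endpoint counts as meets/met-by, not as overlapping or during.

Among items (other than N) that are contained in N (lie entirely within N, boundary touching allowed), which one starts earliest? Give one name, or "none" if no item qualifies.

A

Target N = [216, 304].
A [216, 234] → starts → candidate.
B [31, 60] → before → excluded.
D [29, 64] → before → excluded.
E [32, 177] → before → excluded.
G [67, 87] → before → excluded.
J [84, 107] → before → excluded.
K [148, 275] → overlaps → excluded.
L [181, 235] → overlaps → excluded.
P [190, 224] → overlaps → excluded.
Q [36, 179] → before → excluded.
S [60, 190] → before → excluded.
U [139, 147] → before → excluded.
V [139, 258] → overlaps → excluded.
Among candidates, earliest start is 216 → A.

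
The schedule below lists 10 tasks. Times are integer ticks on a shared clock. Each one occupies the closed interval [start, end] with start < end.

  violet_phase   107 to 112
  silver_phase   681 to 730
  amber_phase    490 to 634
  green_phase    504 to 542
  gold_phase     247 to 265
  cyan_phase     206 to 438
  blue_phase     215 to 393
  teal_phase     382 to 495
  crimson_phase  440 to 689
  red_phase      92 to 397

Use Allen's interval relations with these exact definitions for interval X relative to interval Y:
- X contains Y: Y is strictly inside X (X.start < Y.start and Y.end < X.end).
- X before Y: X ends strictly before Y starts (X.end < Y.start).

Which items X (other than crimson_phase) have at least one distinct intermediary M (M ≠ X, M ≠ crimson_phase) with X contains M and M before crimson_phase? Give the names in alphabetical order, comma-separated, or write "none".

Target crimson_phase = [440, 689].
Intermediaries M with M before crimson_phase: blue_phase, cyan_phase, gold_phase, red_phase, violet_phase.
Via blue_phase — items with X contains blue_phase: cyan_phase, red_phase.
Via cyan_phase — items with X contains cyan_phase: none.
Via gold_phase — items with X contains gold_phase: blue_phase, cyan_phase, red_phase.
Via red_phase — items with X contains red_phase: none.
Via violet_phase — items with X contains violet_phase: red_phase.
Union: blue_phase, cyan_phase, red_phase.

blue_phase, cyan_phase, red_phase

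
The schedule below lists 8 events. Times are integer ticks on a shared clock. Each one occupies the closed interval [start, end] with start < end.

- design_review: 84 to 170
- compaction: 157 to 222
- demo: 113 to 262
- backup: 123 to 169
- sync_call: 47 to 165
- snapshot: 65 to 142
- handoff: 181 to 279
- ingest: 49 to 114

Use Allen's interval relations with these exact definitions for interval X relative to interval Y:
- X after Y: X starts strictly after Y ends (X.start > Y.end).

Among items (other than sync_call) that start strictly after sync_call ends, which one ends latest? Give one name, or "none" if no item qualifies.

Target sync_call = [47, 165].
backup [123, 169] → overlapped-by → excluded.
compaction [157, 222] → overlapped-by → excluded.
demo [113, 262] → overlapped-by → excluded.
design_review [84, 170] → overlapped-by → excluded.
handoff [181, 279] → after → candidate.
ingest [49, 114] → during → excluded.
snapshot [65, 142] → during → excluded.
Among candidates, latest end is 279 → handoff.

handoff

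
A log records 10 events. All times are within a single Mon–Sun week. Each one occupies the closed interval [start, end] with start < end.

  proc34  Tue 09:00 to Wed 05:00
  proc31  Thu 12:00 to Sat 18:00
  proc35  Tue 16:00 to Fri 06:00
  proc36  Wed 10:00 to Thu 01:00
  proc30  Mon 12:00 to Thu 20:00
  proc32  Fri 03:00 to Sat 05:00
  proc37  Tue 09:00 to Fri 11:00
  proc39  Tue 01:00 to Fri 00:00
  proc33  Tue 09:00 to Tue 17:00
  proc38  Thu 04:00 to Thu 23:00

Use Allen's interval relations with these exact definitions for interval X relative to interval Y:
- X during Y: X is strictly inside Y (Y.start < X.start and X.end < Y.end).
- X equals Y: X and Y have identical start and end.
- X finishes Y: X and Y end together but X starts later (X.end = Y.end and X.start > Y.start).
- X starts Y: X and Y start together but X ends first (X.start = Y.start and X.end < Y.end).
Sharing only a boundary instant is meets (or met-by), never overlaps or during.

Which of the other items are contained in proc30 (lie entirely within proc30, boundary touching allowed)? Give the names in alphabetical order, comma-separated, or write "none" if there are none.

proc33, proc34, proc36

Target proc30 = [Mon 12:00, Thu 20:00].
proc31 [Thu 12:00, Sat 18:00] → overlapped-by → no.
proc32 [Fri 03:00, Sat 05:00] → after → no.
proc33 [Tue 09:00, Tue 17:00] → during → yes.
proc34 [Tue 09:00, Wed 05:00] → during → yes.
proc35 [Tue 16:00, Fri 06:00] → overlapped-by → no.
proc36 [Wed 10:00, Thu 01:00] → during → yes.
proc37 [Tue 09:00, Fri 11:00] → overlapped-by → no.
proc38 [Thu 04:00, Thu 23:00] → overlapped-by → no.
proc39 [Tue 01:00, Fri 00:00] → overlapped-by → no.
Result: proc33, proc34, proc36.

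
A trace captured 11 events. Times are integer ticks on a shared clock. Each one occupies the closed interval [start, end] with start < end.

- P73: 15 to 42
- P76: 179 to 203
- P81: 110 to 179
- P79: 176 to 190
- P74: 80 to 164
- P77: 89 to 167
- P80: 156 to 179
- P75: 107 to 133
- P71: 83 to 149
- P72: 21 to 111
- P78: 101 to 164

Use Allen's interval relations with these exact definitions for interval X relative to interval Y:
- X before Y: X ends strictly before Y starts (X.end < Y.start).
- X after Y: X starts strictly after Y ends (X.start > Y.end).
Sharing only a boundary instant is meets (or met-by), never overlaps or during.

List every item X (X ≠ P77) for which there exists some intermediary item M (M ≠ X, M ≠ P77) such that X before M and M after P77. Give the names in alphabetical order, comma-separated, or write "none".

P71, P72, P73, P74, P75, P78

Target P77 = [89, 167].
Intermediaries M with M after P77: P76, P79.
Via P76 — items with X before P76: P71, P72, P73, P74, P75, P78.
Via P79 — items with X before P79: P71, P72, P73, P74, P75, P78.
Union: P71, P72, P73, P74, P75, P78.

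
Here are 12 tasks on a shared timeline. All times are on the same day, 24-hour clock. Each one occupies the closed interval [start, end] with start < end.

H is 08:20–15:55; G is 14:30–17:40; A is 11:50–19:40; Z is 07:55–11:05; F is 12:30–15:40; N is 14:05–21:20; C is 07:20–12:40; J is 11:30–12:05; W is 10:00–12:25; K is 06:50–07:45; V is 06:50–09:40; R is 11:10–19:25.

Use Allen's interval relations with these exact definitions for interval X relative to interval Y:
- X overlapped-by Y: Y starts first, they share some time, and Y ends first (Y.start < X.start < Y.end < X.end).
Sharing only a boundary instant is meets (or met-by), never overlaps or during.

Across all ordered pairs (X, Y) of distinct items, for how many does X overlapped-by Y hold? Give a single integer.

Checking all 132 ordered pairs for relation 'overlapped-by'; matching pairs in alphabetical order:
(A, C): A overlapped-by C ✓
(A, H): A overlapped-by H ✓
(A, J): A overlapped-by J ✓
(A, R): A overlapped-by R ✓
(A, W): A overlapped-by W ✓
(C, K): C overlapped-by K ✓
(C, V): C overlapped-by V ✓
(F, C): F overlapped-by C ✓
(G, F): G overlapped-by F ✓
(G, H): G overlapped-by H ✓
(H, C): H overlapped-by C ✓
(H, V): H overlapped-by V ✓
(H, Z): H overlapped-by Z ✓
(N, A): N overlapped-by A ✓
(N, F): N overlapped-by F ✓
(N, H): N overlapped-by H ✓
(N, R): N overlapped-by R ✓
(R, C): R overlapped-by C ✓
(R, H): R overlapped-by H ✓
(R, W): R overlapped-by W ✓
(W, Z): W overlapped-by Z ✓
(Z, V): Z overlapped-by V ✓
Count: 22.

22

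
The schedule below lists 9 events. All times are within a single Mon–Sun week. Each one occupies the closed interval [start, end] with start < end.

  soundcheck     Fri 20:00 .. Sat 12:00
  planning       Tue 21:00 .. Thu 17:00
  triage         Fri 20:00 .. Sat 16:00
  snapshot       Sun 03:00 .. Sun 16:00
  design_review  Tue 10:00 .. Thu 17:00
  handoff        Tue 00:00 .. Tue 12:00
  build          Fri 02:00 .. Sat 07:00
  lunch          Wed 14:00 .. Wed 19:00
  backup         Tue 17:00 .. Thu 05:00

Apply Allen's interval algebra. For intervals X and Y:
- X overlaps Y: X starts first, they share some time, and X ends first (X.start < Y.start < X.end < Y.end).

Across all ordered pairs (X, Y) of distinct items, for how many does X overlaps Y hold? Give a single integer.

4

Checking all 72 ordered pairs for relation 'overlaps'; matching pairs in alphabetical order:
(backup, planning): backup overlaps planning ✓
(build, soundcheck): build overlaps soundcheck ✓
(build, triage): build overlaps triage ✓
(handoff, design_review): handoff overlaps design_review ✓
Count: 4.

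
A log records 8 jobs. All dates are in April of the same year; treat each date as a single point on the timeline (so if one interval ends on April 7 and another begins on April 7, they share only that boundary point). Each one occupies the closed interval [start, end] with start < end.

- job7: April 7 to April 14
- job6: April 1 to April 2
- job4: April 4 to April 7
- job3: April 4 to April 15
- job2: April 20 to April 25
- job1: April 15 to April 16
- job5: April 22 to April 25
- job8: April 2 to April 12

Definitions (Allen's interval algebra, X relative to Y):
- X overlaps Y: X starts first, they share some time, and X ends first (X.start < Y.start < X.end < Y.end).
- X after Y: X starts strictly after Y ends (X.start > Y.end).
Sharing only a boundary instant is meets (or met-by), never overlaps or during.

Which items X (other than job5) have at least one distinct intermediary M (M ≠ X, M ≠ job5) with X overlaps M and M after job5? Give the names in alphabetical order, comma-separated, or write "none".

none

Target job5 = [April 22, April 25].
Intermediaries M with M after job5: none.
Union: none.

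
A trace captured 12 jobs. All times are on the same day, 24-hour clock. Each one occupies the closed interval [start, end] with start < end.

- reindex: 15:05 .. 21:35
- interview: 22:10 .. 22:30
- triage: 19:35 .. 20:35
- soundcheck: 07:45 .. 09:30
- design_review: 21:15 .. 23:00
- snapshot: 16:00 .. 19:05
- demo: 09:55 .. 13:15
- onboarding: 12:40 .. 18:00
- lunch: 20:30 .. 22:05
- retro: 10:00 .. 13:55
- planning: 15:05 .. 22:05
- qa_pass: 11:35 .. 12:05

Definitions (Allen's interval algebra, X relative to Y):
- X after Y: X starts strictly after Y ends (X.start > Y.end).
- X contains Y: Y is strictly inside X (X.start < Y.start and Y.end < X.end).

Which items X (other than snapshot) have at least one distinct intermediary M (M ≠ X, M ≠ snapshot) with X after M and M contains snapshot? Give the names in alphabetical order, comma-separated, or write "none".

interview

Target snapshot = [16:00, 19:05].
Intermediaries M with M contains snapshot: planning, reindex.
Via planning — items with X after planning: interview.
Via reindex — items with X after reindex: interview.
Union: interview.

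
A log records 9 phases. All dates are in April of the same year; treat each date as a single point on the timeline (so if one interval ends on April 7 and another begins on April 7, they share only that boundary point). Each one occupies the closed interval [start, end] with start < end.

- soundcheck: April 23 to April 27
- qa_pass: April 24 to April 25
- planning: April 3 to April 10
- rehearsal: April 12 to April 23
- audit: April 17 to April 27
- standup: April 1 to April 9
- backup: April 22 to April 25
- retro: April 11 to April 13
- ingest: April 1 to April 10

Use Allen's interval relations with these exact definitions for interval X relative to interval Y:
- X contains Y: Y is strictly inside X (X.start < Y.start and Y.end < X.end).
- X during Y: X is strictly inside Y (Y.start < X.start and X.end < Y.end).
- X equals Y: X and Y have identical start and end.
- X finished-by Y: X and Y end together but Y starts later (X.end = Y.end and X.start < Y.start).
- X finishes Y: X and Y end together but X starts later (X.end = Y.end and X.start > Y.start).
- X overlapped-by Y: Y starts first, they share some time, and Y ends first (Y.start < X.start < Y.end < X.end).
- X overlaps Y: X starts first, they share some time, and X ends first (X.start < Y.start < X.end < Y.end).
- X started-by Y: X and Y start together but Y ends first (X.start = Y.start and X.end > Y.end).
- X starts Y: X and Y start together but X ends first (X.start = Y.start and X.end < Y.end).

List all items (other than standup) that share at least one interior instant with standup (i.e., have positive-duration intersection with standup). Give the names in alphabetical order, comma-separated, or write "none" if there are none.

ingest, planning

Target standup = [April 1, April 9].
audit [April 17, April 27] → after → no.
backup [April 22, April 25] → after → no.
ingest [April 1, April 10] → started-by → yes.
planning [April 3, April 10] → overlapped-by → yes.
qa_pass [April 24, April 25] → after → no.
rehearsal [April 12, April 23] → after → no.
retro [April 11, April 13] → after → no.
soundcheck [April 23, April 27] → after → no.
Result: ingest, planning.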